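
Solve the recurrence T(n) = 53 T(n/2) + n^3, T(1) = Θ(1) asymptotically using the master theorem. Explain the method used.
T(n) = Θ(n^(log_2 53))

Master theorem: compare f(n) = n^3 to n^(log_2 53) where log_2 53 ≈ 5.728. Since 3 < log_2 53, we have f(n) = O(n^(log_2 53 − ε)) for some ε > 0 — Case 1. Hence T(n) = Θ(n^(log_2 53)).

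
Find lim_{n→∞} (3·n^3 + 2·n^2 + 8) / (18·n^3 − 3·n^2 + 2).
lim = 3/18 = 1/6

For large n the leading n^3 terms dominate both numerator and denominator. Dividing top and bottom by n^3, every other term tends to 0, leaving 3/18 = 1/6.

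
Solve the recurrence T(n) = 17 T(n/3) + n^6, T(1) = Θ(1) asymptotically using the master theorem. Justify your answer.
T(n) = Θ(n^6)

log_3 17 ≈ 2.579. f(n) = n^6 dominates n^(log_3 17) since 6 > 2.579, and the regularity condition a·f(n/b) = 17·(n/3)^6 = (17/729)·n^6 ≤ c·f(n) holds with c = 17/729 ≈ 0.0233 < 1. So this is Case 3: T(n) = Θ(f(n)) = Θ(n^6).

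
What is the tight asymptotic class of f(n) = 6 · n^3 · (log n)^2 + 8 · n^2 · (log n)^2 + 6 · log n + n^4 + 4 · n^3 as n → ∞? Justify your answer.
f(n) ∈ Θ(n^4)

Compare the terms by growth order. For large n, n^a · (log n)^b dominates n^a' · (log n)^b' iff a > a', or (a = a' and b > b'). Ranking the 5 terms shows the dominant one is n^4. Hence f(n) ∈ Θ(n^4).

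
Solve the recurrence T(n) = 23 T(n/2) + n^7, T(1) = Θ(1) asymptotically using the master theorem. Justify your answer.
T(n) = Θ(n^7)

log_2 23 ≈ 4.524. f(n) = n^7 dominates n^(log_2 23) since 7 > 4.524, and the regularity condition a·f(n/b) = 23·(n/2)^7 = (23/128)·n^7 ≤ c·f(n) holds with c = 23/128 ≈ 0.18 < 1. So this is Case 3: T(n) = Θ(f(n)) = Θ(n^7).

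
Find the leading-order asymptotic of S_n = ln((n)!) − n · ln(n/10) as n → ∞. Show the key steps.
S_n ~ n · (ln 10 − 1) + O(ln n)

Stirling: ln((n)!) = n ln(n) − n + O(ln n).
  S_n = n ln(n) − n − n ln(n/10) + O(ln n)
      = n ln(n) − n ln n + n ln 10 − n + O(ln n)
      = n ln 10 − n + O(ln n)
      = n (ln 10 − 1) + O(ln n).
Numerically ln(10) − 1 ≈ 1.3026.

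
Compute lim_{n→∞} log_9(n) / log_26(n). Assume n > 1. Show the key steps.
lim = ln(26) / ln(9) = log_9(26)

Change of base: log_9(n) = ln n / ln 9 and log_26(n) = ln n / ln 26. The ratio is (ln n / ln 9) · (ln 26 / ln n) = ln 26 / ln 9, a constant independent of n. So the limit is ln 26 / ln 9 = log_9(26).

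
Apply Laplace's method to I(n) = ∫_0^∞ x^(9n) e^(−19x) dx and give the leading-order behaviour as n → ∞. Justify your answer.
I(n) ~ (sqrt(2π·9n) / 19) · (9n/(19e))^(9n)

Write the integrand as exp(9n ln x − 19x) and set f(x) = 9n ln x − 19x. Then f'(x) = 9n/x − 19 = 0 at x* = 9n/19, and f''(x*) = −9n/x*^2 = −19^2/(9n). Laplace's method (interior maximum) gives
  I(n) ~ e^(f(x*)) · sqrt(2π / |f''(x*)|)
        = exp(9n ln(9n/19) − 9n) · sqrt(2π · 9n / 19^2)
        = (9n/19)^(9n) e^(−9n) · sqrt(2π·9n) / 19
        = (sqrt(2π·9n) / 19) · (9n/(19e))^(9n).
This matches Γ(9n+1)/19^(9n+1) with Stirling applied to Γ.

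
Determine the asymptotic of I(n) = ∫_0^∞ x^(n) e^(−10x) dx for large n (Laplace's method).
I(n) ~ (sqrt(2π·n) / 10) · (n/(10e))^(n)

Write the integrand as exp(n ln x − 10x) and set f(x) = n ln x − 10x. Then f'(x) = n/x − 10 = 0 at x* = n/10, and f''(x*) = −n/x*^2 = −10^2/(n). Laplace's method (interior maximum) gives
  I(n) ~ e^(f(x*)) · sqrt(2π / |f''(x*)|)
        = exp(n ln(n/10) − n) · sqrt(2π · n / 10^2)
        = (n/10)^(n) e^(−n) · sqrt(2π·n) / 10
        = (sqrt(2π·n) / 10) · (n/(10e))^(n).
This matches Γ(n+1)/10^(n+1) with Stirling applied to Γ.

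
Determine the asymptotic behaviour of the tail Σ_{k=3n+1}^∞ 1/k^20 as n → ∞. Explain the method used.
Σ_{k>3n} 1/k^20 ~ 1/(19 · (3n)^19)

Compare to the integral: ∫_{3n}^∞ x^(−20) dx = [−x^(−19)/19]_{3n}^∞ = 1/((20−1)·(3n)^19). Euler-Maclaurin then gives
  Σ_{k>3n} 1/k^20 = ∫_{3n}^∞ dx/x^20 − 1/(2·(3n)^20) + O(1/(3n)^21).
(Equivalently this is ζ(20) − Σ_{k≤3n} 1/k^20.)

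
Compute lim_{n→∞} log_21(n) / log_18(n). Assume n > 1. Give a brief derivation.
lim = ln(18) / ln(21) = log_21(18)

Change of base: log_21(n) = ln n / ln 21 and log_18(n) = ln n / ln 18. The ratio is (ln n / ln 21) · (ln 18 / ln n) = ln 18 / ln 21, a constant independent of n. So the limit is ln 18 / ln 21 = log_21(18).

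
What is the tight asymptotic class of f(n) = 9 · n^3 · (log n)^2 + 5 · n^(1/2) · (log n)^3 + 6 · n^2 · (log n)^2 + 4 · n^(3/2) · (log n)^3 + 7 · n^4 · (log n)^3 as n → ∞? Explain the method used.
f(n) ∈ Θ(n^4 · (log n)^3)

Compare the terms by growth order. For large n, n^a · (log n)^b dominates n^a' · (log n)^b' iff a > a', or (a = a' and b > b'). Ranking the 5 terms shows the dominant one is 7 · n^4 · (log n)^3. Hence f(n) ∈ Θ(n^4 · (log n)^3).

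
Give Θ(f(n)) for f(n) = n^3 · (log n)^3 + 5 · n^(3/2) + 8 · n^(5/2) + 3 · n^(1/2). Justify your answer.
f(n) ∈ Θ(n^3 · (log n)^3)

Compare the terms by growth order. For large n, n^a · (log n)^b dominates n^a' · (log n)^b' iff a > a', or (a = a' and b > b'). Ranking the 4 terms shows the dominant one is n^3 · (log n)^3. Hence f(n) ∈ Θ(n^3 · (log n)^3).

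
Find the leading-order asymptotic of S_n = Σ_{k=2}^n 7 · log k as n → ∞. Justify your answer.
S_n ~ 7 · (n log n − n)

By integral comparison, S_n = ∫_1^n 7 · log x dx + O(log n). For the integral, ∫ log x dx = n log n − n. Hence S_n ~ 7 · (n log n − n).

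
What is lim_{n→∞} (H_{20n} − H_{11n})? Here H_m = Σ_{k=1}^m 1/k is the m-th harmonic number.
lim = ln(20/11)

Euler-Maclaurin gives H_m = ln m + γ + 1/(2m) + O(1/m^2). The γ and O(1/m) terms cancel in the difference:
  H_{20n} − H_{11n} = ln(20n) − ln(11n) + O(1/n) = ln(20/11) + O(1/n).
Hence the limit is ln(20/11).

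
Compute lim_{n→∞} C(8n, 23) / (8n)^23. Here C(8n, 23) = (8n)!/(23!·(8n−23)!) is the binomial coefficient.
lim = 1/23! = 1/25852016738884976640000

With N = 8n → ∞: C(N, 23) / N^23 = [N(N−1)…(N−22)] / (23! · N^23) = (1/23!) · 1 · (1 − 1/(8n)) · … · (1 − 22/(8n)). Each factor → 1 as N → ∞, so the limit is 1/23! = 1/25852016738884976640000.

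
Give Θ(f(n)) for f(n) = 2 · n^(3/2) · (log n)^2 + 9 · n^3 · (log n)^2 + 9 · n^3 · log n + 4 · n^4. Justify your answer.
f(n) ∈ Θ(n^4)

Compare the terms by growth order. For large n, n^a · (log n)^b dominates n^a' · (log n)^b' iff a > a', or (a = a' and b > b'). Ranking the 4 terms shows the dominant one is 4 · n^4. Hence f(n) ∈ Θ(n^4).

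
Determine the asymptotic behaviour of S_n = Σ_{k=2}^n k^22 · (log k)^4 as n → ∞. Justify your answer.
S_n ~ n^23 · (log n)^4 / 23

By integral comparison, S_n = ∫_1^n x^22 · (log x)^4 dx + O(n^22 · (log n)^4). For the integral, the leading term of ∫_1^n x^22 (log x)^4 dx is n^23/23 · (log n)^4 (by repeated integration by parts; each step lowers the log-exponent and produces a relatively O(1/log n) correction). Hence S_n ~ n^23 · (log n)^4 / 23.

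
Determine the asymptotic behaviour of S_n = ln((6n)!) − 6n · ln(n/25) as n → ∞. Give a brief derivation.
S_n ~ 6n · (ln 150 − 1) + O(ln n)

Stirling: ln((6n)!) = 6n ln(6n) − 6n + O(ln n).
  S_n = 6n ln(6n) − 6n − 6n ln(n/25) + O(ln n)
      = 6n ln(6n) − 6n ln n + 6n ln 25 − 6n + O(ln n)
      = 6n ln 6 + 6n ln 25 − 6n + O(ln n)
      = 6n (ln 150 − 1) + O(ln n).
Numerically ln(150) − 1 ≈ 4.0106.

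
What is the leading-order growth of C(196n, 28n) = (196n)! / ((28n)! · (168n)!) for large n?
C(196n, 28n) ~ (823543/46656)^(28n) · sqrt(7/(12π·28n))

Write N = 28n. Apply Stirling to each factorial:
  (7N)! ~ sqrt(2π·7N) · (7N/e)^(7N),
  N! ~ sqrt(2π N) · (N/e)^N,
  (6N)! ~ sqrt(2π·6N) · (6N/e)^(6N).
The exponential factors combine to (7N)^(7N) / (N^N · (6N)^(6N)) = 7^(7N)/6^(6N) = (7^7/6^6)^N = (823543/46656)^N.
The square-root prefactors combine to sqrt(2π·7N) / (sqrt(2π N)·sqrt(2π·6N)) = sqrt(7 / (2π·6·N)) = sqrt(7/(12π·28n)).
Substituting N = 28n: C(196n, 28n) ~ (823543/46656)^(28n) · sqrt(7/(12π·28n)).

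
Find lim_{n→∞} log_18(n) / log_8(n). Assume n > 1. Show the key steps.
lim = ln(8) / ln(18) = log_18(8)

Change of base: log_18(n) = ln n / ln 18 and log_8(n) = ln n / ln 8. The ratio is (ln n / ln 18) · (ln 8 / ln n) = ln 8 / ln 18, a constant independent of n. So the limit is ln 8 / ln 18 = log_18(8).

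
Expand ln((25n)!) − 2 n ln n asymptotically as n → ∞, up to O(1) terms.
ln((25n)!) − 2 n ln n = 23 n ln n + 25(ln 25 − 1) n + (1/2) ln(2π·25n) + O(1/n)

Stirling: ln((25n)!) = 25n ln(25n) − 25n + (1/2) ln(2π·25n) + O(1/n).
Expand 25n ln(25n) = 25n (ln n + ln 25) = 25n ln n + 25n ln 25.
Subtract 2n ln n: leading term is (25 − 2) n ln n = 23 n ln n. The next term is 25n ln 25 − 25n = 25(ln 25 − 1) n. Then the (1/2) ln(2π·25n) correction.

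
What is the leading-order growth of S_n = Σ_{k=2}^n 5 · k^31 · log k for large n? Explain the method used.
S_n ~ 5 · n^32 log n / 32 − 5 · n^32 / 1024

By integral comparison, S_n = ∫_1^n 5 · x^31 · log x dx + O(n^31 · log n). For the integral, ∫ x^31 log x dx = n^32 log n / 32 − n^32/1024 (integration by parts). Hence S_n ~ 5 · n^32 log n / 32 − 5 · n^32 / 1024.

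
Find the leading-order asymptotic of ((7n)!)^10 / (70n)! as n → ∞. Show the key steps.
((7n)!)^10/(70n)! ~ ((2π·7n)^(9/2) / sqrt(10)) · 10^(−10·7n)  →  0

Write N = 7n. Stirling: N! ~ sqrt(2π N)(N/e)^N and (10N)! ~ sqrt(2π·10N)·(10N/e)^(10N).
  (N!)^10/(10N)! ~ (2π N)^(10/2) (N/e)^(10N) / [sqrt(2π·10N) (10N/e)^(10N)]
     = (2π N)^(10/2) / sqrt(2π·10N) · (N/(10N))^(10N)
     = (2π N)^((10−1)/2) / sqrt(10) · 10^(−10N).
Since 10^10 > 1, the factor 10^(−10N) decays exponentially, so the ratio → 0. Substituting N = 7n gives the stated form.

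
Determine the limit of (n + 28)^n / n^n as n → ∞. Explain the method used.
lim = e^28

Rewrite as (1 + 28/n)^(n). By the standard limit (1 + x/n)^n → e^x, we have (1 + 28/n)^n → e^28, and raising to the 1st power gives e^28.
More precisely, ln[(1 + 28/n)^(n)] = n · ln(1 + 28/n) = n · (28/n + O(1/n^2)) = 28 + O(1/n) → 28.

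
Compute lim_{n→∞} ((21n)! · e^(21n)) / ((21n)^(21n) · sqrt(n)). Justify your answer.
lim = sqrt(2π·21)

Stirling: (21n)! ~ sqrt(2π·21n) · (21n/e)^(21n). Hence
  (21n)! · e^(21n) / (21n)^(21n) ~ sqrt(2π·21n).
Dividing by sqrt(n): sqrt(2π·21n) / sqrt(n) = sqrt(2π·21) · n^((1−1)/2), so the limit is sqrt(2π·21).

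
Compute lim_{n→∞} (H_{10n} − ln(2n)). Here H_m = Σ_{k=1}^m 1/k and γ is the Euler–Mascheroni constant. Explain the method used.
lim = ln 5 + γ

By Euler-Maclaurin, H_m = ln m + γ + O(1/m). So
  H_{10n} − ln(2n) = ln(10n) + γ − ln(2n) + O(1/n)
                       = ln(10/2) + γ + O(1/n).
Hence the limit is ln(10/2) + γ (= ln 5).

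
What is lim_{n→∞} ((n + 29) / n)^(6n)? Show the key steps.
lim = e^174

Rewrite as (1 + 29/n)^(6n). By the standard limit (1 + x/n)^n → e^x, we have (1 + 29/n)^n → e^29, and raising to the 6th power gives e^174.
More precisely, ln[(1 + 29/n)^(6n)] = 6n · ln(1 + 29/n) = 6n · (29/n + O(1/n^2)) = 174 + O(1/n) → 174.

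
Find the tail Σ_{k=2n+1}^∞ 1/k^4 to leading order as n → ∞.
Σ_{k>2n} 1/k^4 ~ 1/(3 · (2n)^3)

Compare to the integral: ∫_{2n}^∞ x^(−4) dx = [−x^(−3)/3]_{2n}^∞ = 1/((4−1)·(2n)^3). Euler-Maclaurin then gives
  Σ_{k>2n} 1/k^4 = ∫_{2n}^∞ dx/x^4 − 1/(2·(2n)^4) + O(1/(2n)^5).
(Equivalently this is ζ(4) − Σ_{k≤2n} 1/k^4.)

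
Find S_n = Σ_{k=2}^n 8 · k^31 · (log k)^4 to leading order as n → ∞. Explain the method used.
S_n ~ n^32 · (log n)^4 / 4

By integral comparison, S_n = ∫_1^n 8 · x^31 · (log x)^4 dx + O(n^31 · (log n)^4). For the integral, the leading term of ∫_1^n x^31 (log x)^4 dx is n^32/32 · (log n)^4 (by repeated integration by parts; each step lowers the log-exponent and produces a relatively O(1/log n) correction). Hence S_n ~ n^32 · (log n)^4 / 4.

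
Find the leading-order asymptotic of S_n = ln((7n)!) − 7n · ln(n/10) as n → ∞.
S_n ~ 7n · (ln 70 − 1) + O(ln n)

Stirling: ln((7n)!) = 7n ln(7n) − 7n + O(ln n).
  S_n = 7n ln(7n) − 7n − 7n ln(n/10) + O(ln n)
      = 7n ln(7n) − 7n ln n + 7n ln 10 − 7n + O(ln n)
      = 7n ln 7 + 7n ln 10 − 7n + O(ln n)
      = 7n (ln 70 − 1) + O(ln n).
Numerically ln(70) − 1 ≈ 3.2485.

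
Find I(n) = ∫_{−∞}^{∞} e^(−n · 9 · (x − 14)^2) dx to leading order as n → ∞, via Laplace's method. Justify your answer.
I(n) = sqrt(π/(9n))

Here φ(x) = 9 · (x − 14)^2 has its unique minimum at x* = 14 with φ(x*) = 0 and φ''(x*) = 18. Laplace's method gives
  I(n) ~ e^(−n φ(x*)) · sqrt(2π / (n · φ''(x*))) = sqrt(2π / (18n)) = sqrt(π/(9n)).
This is exact: substituting u = (x − 14)·sqrt(9n) gives I(n) = (1/sqrt(9n)) ∫_{−∞}^{∞} e^(−u^2) du = sqrt(π/(9n)).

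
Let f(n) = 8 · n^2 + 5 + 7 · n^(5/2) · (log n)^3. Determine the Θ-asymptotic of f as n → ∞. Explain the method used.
f(n) ∈ Θ(n^(5/2) · (log n)^3)

Compare the terms by growth order. For large n, n^a · (log n)^b dominates n^a' · (log n)^b' iff a > a', or (a = a' and b > b'). Ranking the 3 terms shows the dominant one is 7 · n^(5/2) · (log n)^3. Hence f(n) ∈ Θ(n^(5/2) · (log n)^3).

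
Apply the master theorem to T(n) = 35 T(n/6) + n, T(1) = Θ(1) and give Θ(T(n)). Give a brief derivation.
T(n) = Θ(n^(log_6 35))

Master theorem: compare f(n) = n to n^(log_6 35) where log_6 35 ≈ 1.984. Since 1 < log_6 35, we have f(n) = O(n^(log_6 35 − ε)) for some ε > 0 — Case 1. Hence T(n) = Θ(n^(log_6 35)).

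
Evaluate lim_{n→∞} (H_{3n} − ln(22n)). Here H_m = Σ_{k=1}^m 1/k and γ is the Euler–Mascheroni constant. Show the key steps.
lim = ln(3/22) + γ

By Euler-Maclaurin, H_m = ln m + γ + O(1/m). So
  H_{3n} − ln(22n) = ln(3n) + γ − ln(22n) + O(1/n)
                       = ln(3/22) + γ + O(1/n).
Hence the limit is ln(3/22) + γ.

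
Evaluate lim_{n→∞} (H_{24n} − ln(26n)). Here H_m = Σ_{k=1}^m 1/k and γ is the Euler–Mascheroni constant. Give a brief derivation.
lim = ln(12/13) + γ

By Euler-Maclaurin, H_m = ln m + γ + O(1/m). So
  H_{24n} − ln(26n) = ln(24n) + γ − ln(26n) + O(1/n)
                       = ln(24/26) + γ + O(1/n).
Hence the limit is ln(24/26) + γ (= ln(12/13)).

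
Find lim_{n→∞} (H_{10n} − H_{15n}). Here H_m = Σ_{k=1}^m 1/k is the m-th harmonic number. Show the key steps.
lim = ln(10/15) = ln(2/3)

Euler-Maclaurin gives H_m = ln m + γ + 1/(2m) + O(1/m^2). The γ and O(1/m) terms cancel in the difference:
  H_{10n} − H_{15n} = ln(10n) − ln(15n) + O(1/n) = ln(10/15) + O(1/n).
Hence the limit is ln(10/15) = ln(2/3).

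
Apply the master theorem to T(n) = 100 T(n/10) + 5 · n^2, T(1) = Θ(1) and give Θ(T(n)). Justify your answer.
T(n) = Θ(n^2 log n)

log_10 100 = 2, and f(n) = 5 · n^2 = Θ(n^(log_10 100)). This is Case 2 of the master theorem: T(n) = Θ(f(n) · log n) = Θ(n^2 log n).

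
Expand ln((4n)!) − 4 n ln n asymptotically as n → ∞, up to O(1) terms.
ln((4n)!) − 4 n ln n = 4(ln 4 − 1) n + (1/2) ln(2π·4n) + O(1/n)

Stirling: ln((4n)!) = 4n ln(4n) − 4n + (1/2) ln(2π·4n) + O(1/n).
Since 4n ln(4n) = 4n ln n + 4n ln 4, subtracting 4n ln n cancels the n ln n term exactly. What remains is 4(ln 4 − 1) n + (1/2) ln(2π·4n) + O(1/n).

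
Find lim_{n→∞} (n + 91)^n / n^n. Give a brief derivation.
lim = e^91

Rewrite as (1 + 91/n)^(n). By the standard limit (1 + x/n)^n → e^x, we have (1 + 91/n)^n → e^91, and raising to the 1st power gives e^91.
More precisely, ln[(1 + 91/n)^(n)] = n · ln(1 + 91/n) = n · (91/n + O(1/n^2)) = 91 + O(1/n) → 91.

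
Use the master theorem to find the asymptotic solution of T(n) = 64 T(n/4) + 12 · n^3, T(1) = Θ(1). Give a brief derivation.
T(n) = Θ(n^3 log n)

log_4 64 = 3, and f(n) = 12 · n^3 = Θ(n^(log_4 64)). This is Case 2 of the master theorem: T(n) = Θ(f(n) · log n) = Θ(n^3 log n).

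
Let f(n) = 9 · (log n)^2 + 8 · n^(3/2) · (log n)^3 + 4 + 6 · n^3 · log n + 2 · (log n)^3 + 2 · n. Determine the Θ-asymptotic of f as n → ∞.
f(n) ∈ Θ(n^3 · log n)

Compare the terms by growth order. For large n, n^a · (log n)^b dominates n^a' · (log n)^b' iff a > a', or (a = a' and b > b'). Ranking the 6 terms shows the dominant one is 6 · n^3 · log n. Hence f(n) ∈ Θ(n^3 · log n).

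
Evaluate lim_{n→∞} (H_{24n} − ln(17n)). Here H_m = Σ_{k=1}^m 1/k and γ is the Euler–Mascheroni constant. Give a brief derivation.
lim = ln(24/17) + γ

By Euler-Maclaurin, H_m = ln m + γ + O(1/m). So
  H_{24n} − ln(17n) = ln(24n) + γ − ln(17n) + O(1/n)
                       = ln(24/17) + γ + O(1/n).
Hence the limit is ln(24/17) + γ.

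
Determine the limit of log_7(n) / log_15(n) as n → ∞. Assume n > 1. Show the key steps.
lim = ln(15) / ln(7) = log_7(15)

Change of base: log_7(n) = ln n / ln 7 and log_15(n) = ln n / ln 15. The ratio is (ln n / ln 7) · (ln 15 / ln n) = ln 15 / ln 7, a constant independent of n. So the limit is ln 15 / ln 7 = log_7(15).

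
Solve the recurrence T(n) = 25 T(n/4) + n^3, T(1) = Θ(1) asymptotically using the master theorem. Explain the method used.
T(n) = Θ(n^3)

log_4 25 ≈ 2.322. f(n) = n^3 dominates n^(log_4 25) since 3 > 2.322, and the regularity condition a·f(n/b) = 25·(n/4)^3 = (25/64)·n^3 ≤ c·f(n) holds with c = 25/64 ≈ 0.391 < 1. So this is Case 3: T(n) = Θ(f(n)) = Θ(n^3).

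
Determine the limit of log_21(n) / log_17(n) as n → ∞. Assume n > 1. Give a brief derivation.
lim = ln(17) / ln(21) = log_21(17)

Change of base: log_21(n) = ln n / ln 21 and log_17(n) = ln n / ln 17. The ratio is (ln n / ln 21) · (ln 17 / ln n) = ln 17 / ln 21, a constant independent of n. So the limit is ln 17 / ln 21 = log_21(17).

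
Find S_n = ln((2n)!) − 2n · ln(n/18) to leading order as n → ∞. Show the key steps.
S_n ~ 2n · (ln 36 − 1) + O(ln n)

Stirling: ln((2n)!) = 2n ln(2n) − 2n + O(ln n).
  S_n = 2n ln(2n) − 2n − 2n ln(n/18) + O(ln n)
      = 2n ln(2n) − 2n ln n + 2n ln 18 − 2n + O(ln n)
      = 2n ln 2 + 2n ln 18 − 2n + O(ln n)
      = 2n (ln 36 − 1) + O(ln n).
Numerically ln(36) − 1 ≈ 2.5835.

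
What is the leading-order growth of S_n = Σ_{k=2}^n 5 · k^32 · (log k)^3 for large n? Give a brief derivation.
S_n ~ 5 · n^33 · (log n)^3 / 33

By integral comparison, S_n = ∫_1^n 5 · x^32 · (log x)^3 dx + O(n^32 · (log n)^3). For the integral, the leading term of ∫_1^n x^32 (log x)^3 dx is n^33/33 · (log n)^3 (by repeated integration by parts; each step lowers the log-exponent and produces a relatively O(1/log n) correction). Hence S_n ~ 5 · n^33 · (log n)^3 / 33.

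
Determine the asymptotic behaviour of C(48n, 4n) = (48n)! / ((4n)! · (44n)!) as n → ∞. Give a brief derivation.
C(48n, 4n) ~ (8916100448256/285311670611)^(4n) · sqrt(6/(11π·4n))

Write N = 4n. Apply Stirling to each factorial:
  (12N)! ~ sqrt(2π·12N) · (12N/e)^(12N),
  N! ~ sqrt(2π N) · (N/e)^N,
  (11N)! ~ sqrt(2π·11N) · (11N/e)^(11N).
The exponential factors combine to (12N)^(12N) / (N^N · (11N)^(11N)) = 12^(12N)/11^(11N) = (12^12/11^11)^N = (8916100448256/285311670611)^N.
The square-root prefactors combine to sqrt(2π·12N) / (sqrt(2π N)·sqrt(2π·11N)) = sqrt(12 / (2π·11·N)) = sqrt(6/(11π·4n)).
Substituting N = 4n: C(48n, 4n) ~ (8916100448256/285311670611)^(4n) · sqrt(6/(11π·4n)).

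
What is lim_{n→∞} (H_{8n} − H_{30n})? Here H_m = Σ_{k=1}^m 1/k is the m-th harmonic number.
lim = ln(8/30) = ln(4/15)

Euler-Maclaurin gives H_m = ln m + γ + 1/(2m) + O(1/m^2). The γ and O(1/m) terms cancel in the difference:
  H_{8n} − H_{30n} = ln(8n) − ln(30n) + O(1/n) = ln(8/30) + O(1/n).
Hence the limit is ln(8/30) = ln(4/15).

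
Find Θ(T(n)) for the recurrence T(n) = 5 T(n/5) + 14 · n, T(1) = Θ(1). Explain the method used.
T(n) = Θ(n log n)

log_5 5 = 1, and f(n) = 14 · n = Θ(n^(log_5 5)). This is Case 2 of the master theorem: T(n) = Θ(f(n) · log n) = Θ(n log n).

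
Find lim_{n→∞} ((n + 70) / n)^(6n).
lim = e^420

Rewrite as (1 + 70/n)^(6n). By the standard limit (1 + x/n)^n → e^x, we have (1 + 70/n)^n → e^70, and raising to the 6th power gives e^420.
More precisely, ln[(1 + 70/n)^(6n)] = 6n · ln(1 + 70/n) = 6n · (70/n + O(1/n^2)) = 420 + O(1/n) → 420.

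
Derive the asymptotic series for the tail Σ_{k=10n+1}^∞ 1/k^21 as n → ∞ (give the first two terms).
Σ_{k>10n} 1/k^21 = 1/(20 · (10n)^20) − 1/(2 · (10n)^21) + O(1/(10n)^22)

Compare to the integral: ∫_{10n}^∞ x^(−21) dx = [−x^(−20)/20]_{10n}^∞ = 1/((21−1)·(10n)^20). The Euler-Maclaurin correction adds −f(10n)/2 = −1/(2·(10n)^21). Euler-Maclaurin then gives
  Σ_{k>10n} 1/k^21 = ∫_{10n}^∞ dx/x^21 − 1/(2·(10n)^21) + O(1/(10n)^22).
(Equivalently this is ζ(21) − Σ_{k≤10n} 1/k^21.)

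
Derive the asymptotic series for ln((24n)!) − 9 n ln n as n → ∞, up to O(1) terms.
ln((24n)!) − 9 n ln n = 15 n ln n + 24(ln 24 − 1) n + (1/2) ln(2π·24n) + O(1/n)

Stirling: ln((24n)!) = 24n ln(24n) − 24n + (1/2) ln(2π·24n) + O(1/n).
Expand 24n ln(24n) = 24n (ln n + ln 24) = 24n ln n + 24n ln 24.
Subtract 9n ln n: leading term is (24 − 9) n ln n = 15 n ln n. The next term is 24n ln 24 − 24n = 24(ln 24 − 1) n. Then the (1/2) ln(2π·24n) correction.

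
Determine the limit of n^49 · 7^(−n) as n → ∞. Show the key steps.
lim = 0

Exponentials with base > 1 dominate every fixed polynomial: for any fixed c, n^c / 7^n → 0 as n → ∞ (e.g. by the ratio test, or by writing 7^n = e^(n ln 7) and noting e^(n ln 7) / n^c → ∞). Hence n^49 · 7^(−n) = n^49 / 7^n → 0.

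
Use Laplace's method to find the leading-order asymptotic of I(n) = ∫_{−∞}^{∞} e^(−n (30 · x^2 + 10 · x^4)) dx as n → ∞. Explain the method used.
I(n) ~ sqrt(π/(30n))

φ(x) = 30 · x^2 + 10 · x^4 has its unique global minimum at x* = 0 (since φ'(x) = 60x + 40x^3 = 0 only at x = 0 for real x with both coefficients positive, and φ → ∞ as |x| → ∞). At x* = 0, φ(0) = 0 and φ''(0) = 60. Laplace's method then gives
  I(n) ~ sqrt(2π / (n · φ''(0))) · e^(−n φ(0)) = sqrt(2π / (60n)) = sqrt(π/(30n)).
The 10 · x^4 term contributes only at subleading order (an O(1/n) relative correction).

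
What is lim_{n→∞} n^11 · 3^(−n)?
lim = 0

Exponentials with base > 1 dominate every fixed polynomial: for any fixed c, n^c / 3^n → 0 as n → ∞ (e.g. by the ratio test, or by writing 3^n = e^(n ln 3) and noting e^(n ln 3) / n^c → ∞). Hence n^11 · 3^(−n) = n^11 / 3^n → 0.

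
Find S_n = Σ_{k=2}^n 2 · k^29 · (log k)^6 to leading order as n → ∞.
S_n ~ n^30 · (log n)^6 / 15

By integral comparison, S_n = ∫_1^n 2 · x^29 · (log x)^6 dx + O(n^29 · (log n)^6). For the integral, the leading term of ∫_1^n x^29 (log x)^6 dx is n^30/30 · (log n)^6 (by repeated integration by parts; each step lowers the log-exponent and produces a relatively O(1/log n) correction). Hence S_n ~ n^30 · (log n)^6 / 15.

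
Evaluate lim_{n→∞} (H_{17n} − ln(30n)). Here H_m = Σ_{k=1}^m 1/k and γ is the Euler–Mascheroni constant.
lim = ln(17/30) + γ

By Euler-Maclaurin, H_m = ln m + γ + O(1/m). So
  H_{17n} − ln(30n) = ln(17n) + γ − ln(30n) + O(1/n)
                       = ln(17/30) + γ + O(1/n).
Hence the limit is ln(17/30) + γ.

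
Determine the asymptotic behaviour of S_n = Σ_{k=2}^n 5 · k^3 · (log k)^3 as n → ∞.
S_n ~ 5 · n^4 · (log n)^3 / 4

By integral comparison, S_n = ∫_1^n 5 · x^3 · (log x)^3 dx + O(n^3 · (log n)^3). For the integral, the leading term of ∫_1^n x^3 (log x)^3 dx is n^4/4 · (log n)^3 (by repeated integration by parts; each step lowers the log-exponent and produces a relatively O(1/log n) correction). Hence S_n ~ 5 · n^4 · (log n)^3 / 4.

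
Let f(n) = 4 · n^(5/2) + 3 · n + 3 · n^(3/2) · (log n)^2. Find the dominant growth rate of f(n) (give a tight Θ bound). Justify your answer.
f(n) ∈ Θ(n^(5/2))

Compare the terms by growth order. For large n, n^a · (log n)^b dominates n^a' · (log n)^b' iff a > a', or (a = a' and b > b'). Ranking the 3 terms shows the dominant one is 4 · n^(5/2). Hence f(n) ∈ Θ(n^(5/2)).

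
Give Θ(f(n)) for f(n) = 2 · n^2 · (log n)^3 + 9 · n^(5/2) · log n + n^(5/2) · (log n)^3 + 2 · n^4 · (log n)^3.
f(n) ∈ Θ(n^4 · (log n)^3)

Compare the terms by growth order. For large n, n^a · (log n)^b dominates n^a' · (log n)^b' iff a > a', or (a = a' and b > b'). Ranking the 4 terms shows the dominant one is 2 · n^4 · (log n)^3. Hence f(n) ∈ Θ(n^4 · (log n)^3).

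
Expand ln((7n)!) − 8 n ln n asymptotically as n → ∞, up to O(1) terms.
ln((7n)!) − 8 n ln n = −n ln n + 7(ln 7 − 1) n + (1/2) ln(2π·7n) + O(1/n)

Stirling: ln((7n)!) = 7n ln(7n) − 7n + (1/2) ln(2π·7n) + O(1/n).
Expand 7n ln(7n) = 7n (ln n + ln 7) = 7n ln n + 7n ln 7.
Subtract 8n ln n: leading term is (7 − 8) n ln n = −n ln n. The next term is 7n ln 7 − 7n = 7(ln 7 − 1) n. Then the (1/2) ln(2π·7n) correction.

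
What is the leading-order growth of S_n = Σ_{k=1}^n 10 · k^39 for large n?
S_n ~ n^40 / 4

By integral comparison (Euler-Maclaurin), Σ_{k=1}^n 10 · k^39 = 10 · ∫_0^n x^39 dx + O(n^39) = 10 · n^40/40 = n^40 / 4 + O(n^39). (Equivalently, Faulhaber's formula gives the same leading term.)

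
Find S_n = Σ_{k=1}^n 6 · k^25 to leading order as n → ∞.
S_n ~ 3 · n^26 / 13

By integral comparison (Euler-Maclaurin), Σ_{k=1}^n 6 · k^25 = 6 · ∫_0^n x^25 dx + O(n^25) = 6 · n^26/26 = 3 · n^26 / 13 + O(n^25). (Equivalently, Faulhaber's formula gives the same leading term.)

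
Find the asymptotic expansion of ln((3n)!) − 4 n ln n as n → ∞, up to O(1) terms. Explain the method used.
ln((3n)!) − 4 n ln n = −n ln n + 3(ln 3 − 1) n + (1/2) ln(2π·3n) + O(1/n)

Stirling: ln((3n)!) = 3n ln(3n) − 3n + (1/2) ln(2π·3n) + O(1/n).
Expand 3n ln(3n) = 3n (ln n + ln 3) = 3n ln n + 3n ln 3.
Subtract 4n ln n: leading term is (3 − 4) n ln n = −n ln n. The next term is 3n ln 3 − 3n = 3(ln 3 − 1) n. Then the (1/2) ln(2π·3n) correction.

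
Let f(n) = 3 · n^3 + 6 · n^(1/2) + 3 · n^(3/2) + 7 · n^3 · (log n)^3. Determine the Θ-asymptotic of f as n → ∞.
f(n) ∈ Θ(n^3 · (log n)^3)

Compare the terms by growth order. For large n, n^a · (log n)^b dominates n^a' · (log n)^b' iff a > a', or (a = a' and b > b'). Ranking the 4 terms shows the dominant one is 7 · n^3 · (log n)^3. Hence f(n) ∈ Θ(n^3 · (log n)^3).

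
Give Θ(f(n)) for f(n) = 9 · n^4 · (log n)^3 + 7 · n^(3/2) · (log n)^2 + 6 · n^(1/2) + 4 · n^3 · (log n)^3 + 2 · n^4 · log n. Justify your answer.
f(n) ∈ Θ(n^4 · (log n)^3)

Compare the terms by growth order. For large n, n^a · (log n)^b dominates n^a' · (log n)^b' iff a > a', or (a = a' and b > b'). Ranking the 5 terms shows the dominant one is 9 · n^4 · (log n)^3. Hence f(n) ∈ Θ(n^4 · (log n)^3).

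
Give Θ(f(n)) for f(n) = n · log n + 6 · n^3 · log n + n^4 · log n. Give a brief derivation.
f(n) ∈ Θ(n^4 · log n)

Compare the terms by growth order. For large n, n^a · (log n)^b dominates n^a' · (log n)^b' iff a > a', or (a = a' and b > b'). Ranking the 3 terms shows the dominant one is n^4 · log n. Hence f(n) ∈ Θ(n^4 · log n).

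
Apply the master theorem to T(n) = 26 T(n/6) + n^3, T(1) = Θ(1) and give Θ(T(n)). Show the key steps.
T(n) = Θ(n^3)

log_6 26 ≈ 1.818. f(n) = n^3 dominates n^(log_6 26) since 3 > 1.818, and the regularity condition a·f(n/b) = 26·(n/6)^3 = (26/216)·n^3 ≤ c·f(n) holds with c = 26/216 ≈ 0.12 < 1. So this is Case 3: T(n) = Θ(f(n)) = Θ(n^3).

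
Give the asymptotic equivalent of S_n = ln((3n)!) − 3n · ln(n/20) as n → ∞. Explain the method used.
S_n ~ 3n · (ln 60 − 1) + O(ln n)

Stirling: ln((3n)!) = 3n ln(3n) − 3n + O(ln n).
  S_n = 3n ln(3n) − 3n − 3n ln(n/20) + O(ln n)
      = 3n ln(3n) − 3n ln n + 3n ln 20 − 3n + O(ln n)
      = 3n ln 3 + 3n ln 20 − 3n + O(ln n)
      = 3n (ln 60 − 1) + O(ln n).
Numerically ln(60) − 1 ≈ 3.0943.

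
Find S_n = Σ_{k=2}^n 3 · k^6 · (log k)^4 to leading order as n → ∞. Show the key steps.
S_n ~ 3 · n^7 · (log n)^4 / 7

By integral comparison, S_n = ∫_1^n 3 · x^6 · (log x)^4 dx + O(n^6 · (log n)^4). For the integral, the leading term of ∫_1^n x^6 (log x)^4 dx is n^7/7 · (log n)^4 (by repeated integration by parts; each step lowers the log-exponent and produces a relatively O(1/log n) correction). Hence S_n ~ 3 · n^7 · (log n)^4 / 7.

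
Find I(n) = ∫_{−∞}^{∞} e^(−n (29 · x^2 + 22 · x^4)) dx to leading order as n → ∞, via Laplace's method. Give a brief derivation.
I(n) ~ sqrt(π/(29n))

φ(x) = 29 · x^2 + 22 · x^4 has its unique global minimum at x* = 0 (since φ'(x) = 58x + 88x^3 = 0 only at x = 0 for real x with both coefficients positive, and φ → ∞ as |x| → ∞). At x* = 0, φ(0) = 0 and φ''(0) = 58. Laplace's method then gives
  I(n) ~ sqrt(2π / (n · φ''(0))) · e^(−n φ(0)) = sqrt(2π / (58n)) = sqrt(π/(29n)).
The 22 · x^4 term contributes only at subleading order (an O(1/n) relative correction).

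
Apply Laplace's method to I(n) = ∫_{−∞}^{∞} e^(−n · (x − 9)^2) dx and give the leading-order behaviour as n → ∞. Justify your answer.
I(n) = sqrt(π/n)

Here φ(x) = (x − 9)^2 has its unique minimum at x* = 9 with φ(x*) = 0 and φ''(x*) = 2. Laplace's method gives
  I(n) ~ e^(−n φ(x*)) · sqrt(2π / (n · φ''(x*))) = sqrt(2π / (2n)) = sqrt(π/n).
This is exact: substituting u = (x − 9)·sqrt(n) gives I(n) = (1/sqrt(n)) ∫_{−∞}^{∞} e^(−u^2) du = sqrt(π/n).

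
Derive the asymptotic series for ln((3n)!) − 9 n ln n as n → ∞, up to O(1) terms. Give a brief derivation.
ln((3n)!) − 9 n ln n = −6 n ln n + 3(ln 3 − 1) n + (1/2) ln(2π·3n) + O(1/n)

Stirling: ln((3n)!) = 3n ln(3n) − 3n + (1/2) ln(2π·3n) + O(1/n).
Expand 3n ln(3n) = 3n (ln n + ln 3) = 3n ln n + 3n ln 3.
Subtract 9n ln n: leading term is (3 − 9) n ln n = −6 n ln n. The next term is 3n ln 3 − 3n = 3(ln 3 − 1) n. Then the (1/2) ln(2π·3n) correction.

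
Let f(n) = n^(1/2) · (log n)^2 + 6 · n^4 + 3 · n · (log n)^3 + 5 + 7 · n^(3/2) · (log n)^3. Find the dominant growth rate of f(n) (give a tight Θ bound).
f(n) ∈ Θ(n^4)

Compare the terms by growth order. For large n, n^a · (log n)^b dominates n^a' · (log n)^b' iff a > a', or (a = a' and b > b'). Ranking the 5 terms shows the dominant one is 6 · n^4. Hence f(n) ∈ Θ(n^4).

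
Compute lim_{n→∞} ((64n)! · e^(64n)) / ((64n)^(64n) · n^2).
lim = 0

Stirling: (64n)! ~ sqrt(2π·64n) · (64n/e)^(64n). Hence
  (64n)! · e^(64n) / (64n)^(64n) ~ sqrt(2π·64n).
Dividing by n^2: sqrt(2π·64n) / n^2 = sqrt(2π·64) · n^((1−4)/2), so the expression behaves like sqrt(2π·64) · n^((1−4)/2) → 0.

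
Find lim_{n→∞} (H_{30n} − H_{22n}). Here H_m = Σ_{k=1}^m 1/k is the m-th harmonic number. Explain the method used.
lim = ln(30/22) = ln(15/11)

Euler-Maclaurin gives H_m = ln m + γ + 1/(2m) + O(1/m^2). The γ and O(1/m) terms cancel in the difference:
  H_{30n} − H_{22n} = ln(30n) − ln(22n) + O(1/n) = ln(30/22) + O(1/n).
Hence the limit is ln(30/22) = ln(15/11).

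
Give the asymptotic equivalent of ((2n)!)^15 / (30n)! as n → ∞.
((2n)!)^15/(30n)! ~ ((2π·2n)^(14/2) / sqrt(15)) · 15^(−15·2n)  →  0

Write N = 2n. Stirling: N! ~ sqrt(2π N)(N/e)^N and (15N)! ~ sqrt(2π·15N)·(15N/e)^(15N).
  (N!)^15/(15N)! ~ (2π N)^(15/2) (N/e)^(15N) / [sqrt(2π·15N) (15N/e)^(15N)]
     = (2π N)^(15/2) / sqrt(2π·15N) · (N/(15N))^(15N)
     = (2π N)^((15−1)/2) / sqrt(15) · 15^(−15N).
Since 15^15 > 1, the factor 15^(−15N) decays exponentially, so the ratio → 0. Substituting N = 2n gives the stated form.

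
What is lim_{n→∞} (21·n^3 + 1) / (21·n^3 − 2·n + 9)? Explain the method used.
lim = 21/21 = 1

For large n the leading n^3 terms dominate both numerator and denominator. Dividing top and bottom by n^3, every other term tends to 0, leaving 21/21 = 1.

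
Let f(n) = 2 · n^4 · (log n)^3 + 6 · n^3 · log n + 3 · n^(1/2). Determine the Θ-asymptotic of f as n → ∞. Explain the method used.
f(n) ∈ Θ(n^4 · (log n)^3)

Compare the terms by growth order. For large n, n^a · (log n)^b dominates n^a' · (log n)^b' iff a > a', or (a = a' and b > b'). Ranking the 3 terms shows the dominant one is 2 · n^4 · (log n)^3. Hence f(n) ∈ Θ(n^4 · (log n)^3).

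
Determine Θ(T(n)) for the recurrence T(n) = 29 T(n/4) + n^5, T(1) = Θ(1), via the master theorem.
T(n) = Θ(n^5)

log_4 29 ≈ 2.429. f(n) = n^5 dominates n^(log_4 29) since 5 > 2.429, and the regularity condition a·f(n/b) = 29·(n/4)^5 = (29/1024)·n^5 ≤ c·f(n) holds with c = 29/1024 ≈ 0.0283 < 1. So this is Case 3: T(n) = Θ(f(n)) = Θ(n^5).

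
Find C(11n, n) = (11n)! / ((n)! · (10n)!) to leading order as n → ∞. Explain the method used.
C(11n, n) ~ (285311670611/10000000000)^(n) · sqrt(11/(20π·n))

Write N = n. Apply Stirling to each factorial:
  (11N)! ~ sqrt(2π·11N) · (11N/e)^(11N),
  N! ~ sqrt(2π N) · (N/e)^N,
  (10N)! ~ sqrt(2π·10N) · (10N/e)^(10N).
The exponential factors combine to (11N)^(11N) / (N^N · (10N)^(10N)) = 11^(11N)/10^(10N) = (11^11/10^10)^N = (285311670611/10000000000)^N.
The square-root prefactors combine to sqrt(2π·11N) / (sqrt(2π N)·sqrt(2π·10N)) = sqrt(11 / (2π·10·N)) = sqrt(11/(20π·n)).
Substituting N = n: C(11n, n) ~ (285311670611/10000000000)^(n) · sqrt(11/(20π·n)).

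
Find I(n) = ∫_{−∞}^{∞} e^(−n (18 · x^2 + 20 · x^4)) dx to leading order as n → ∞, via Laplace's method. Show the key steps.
I(n) ~ sqrt(π/(18n))

φ(x) = 18 · x^2 + 20 · x^4 has its unique global minimum at x* = 0 (since φ'(x) = 36x + 80x^3 = 0 only at x = 0 for real x with both coefficients positive, and φ → ∞ as |x| → ∞). At x* = 0, φ(0) = 0 and φ''(0) = 36. Laplace's method then gives
  I(n) ~ sqrt(2π / (n · φ''(0))) · e^(−n φ(0)) = sqrt(2π / (36n)) = sqrt(π/(18n)).
The 20 · x^4 term contributes only at subleading order (an O(1/n) relative correction).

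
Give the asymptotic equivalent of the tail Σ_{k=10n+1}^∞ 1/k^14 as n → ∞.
Σ_{k>10n} 1/k^14 ~ 1/(13 · (10n)^13)

Compare to the integral: ∫_{10n}^∞ x^(−14) dx = [−x^(−13)/13]_{10n}^∞ = 1/((14−1)·(10n)^13). Euler-Maclaurin then gives
  Σ_{k>10n} 1/k^14 = ∫_{10n}^∞ dx/x^14 − 1/(2·(10n)^14) + O(1/(10n)^15).
(Equivalently this is ζ(14) − Σ_{k≤10n} 1/k^14.)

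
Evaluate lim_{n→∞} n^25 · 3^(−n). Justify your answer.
lim = 0

Exponentials with base > 1 dominate every fixed polynomial: for any fixed c, n^c / 3^n → 0 as n → ∞ (e.g. by the ratio test, or by writing 3^n = e^(n ln 3) and noting e^(n ln 3) / n^c → ∞). Hence n^25 · 3^(−n) = n^25 / 3^n → 0.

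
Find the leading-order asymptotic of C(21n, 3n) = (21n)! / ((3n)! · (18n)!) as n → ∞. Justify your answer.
C(21n, 3n) ~ (823543/46656)^(3n) · sqrt(7/(12π·3n))

Write N = 3n. Apply Stirling to each factorial:
  (7N)! ~ sqrt(2π·7N) · (7N/e)^(7N),
  N! ~ sqrt(2π N) · (N/e)^N,
  (6N)! ~ sqrt(2π·6N) · (6N/e)^(6N).
The exponential factors combine to (7N)^(7N) / (N^N · (6N)^(6N)) = 7^(7N)/6^(6N) = (7^7/6^6)^N = (823543/46656)^N.
The square-root prefactors combine to sqrt(2π·7N) / (sqrt(2π N)·sqrt(2π·6N)) = sqrt(7 / (2π·6·N)) = sqrt(7/(12π·3n)).
Substituting N = 3n: C(21n, 3n) ~ (823543/46656)^(3n) · sqrt(7/(12π·3n)).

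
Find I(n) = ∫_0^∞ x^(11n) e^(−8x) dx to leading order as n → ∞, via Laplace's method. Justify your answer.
I(n) ~ (sqrt(2π·11n) / 8) · (11n/(8e))^(11n)

Write the integrand as exp(11n ln x − 8x) and set f(x) = 11n ln x − 8x. Then f'(x) = 11n/x − 8 = 0 at x* = 11n/8, and f''(x*) = −11n/x*^2 = −8^2/(11n). Laplace's method (interior maximum) gives
  I(n) ~ e^(f(x*)) · sqrt(2π / |f''(x*)|)
        = exp(11n ln(11n/8) − 11n) · sqrt(2π · 11n / 8^2)
        = (11n/8)^(11n) e^(−11n) · sqrt(2π·11n) / 8
        = (sqrt(2π·11n) / 8) · (11n/(8e))^(11n).
This matches Γ(11n+1)/8^(11n+1) with Stirling applied to Γ.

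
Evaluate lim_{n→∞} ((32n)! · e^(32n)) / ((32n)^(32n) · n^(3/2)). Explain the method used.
lim = 0

Stirling: (32n)! ~ sqrt(2π·32n) · (32n/e)^(32n). Hence
  (32n)! · e^(32n) / (32n)^(32n) ~ sqrt(2π·32n).
Dividing by n^(3/2): sqrt(2π·32n) / n^(3/2) = sqrt(2π·32) · n^((1−3)/2), so the expression behaves like sqrt(2π·32) · n^((1−3)/2) → 0.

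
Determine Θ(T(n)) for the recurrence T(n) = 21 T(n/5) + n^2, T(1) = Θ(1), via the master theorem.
T(n) = Θ(n^2)

log_5 21 ≈ 1.892. f(n) = n^2 dominates n^(log_5 21) since 2 > 1.892, and the regularity condition a·f(n/b) = 21·(n/5)^2 = (21/25)·n^2 ≤ c·f(n) holds with c = 21/25 ≈ 0.84 < 1. So this is Case 3: T(n) = Θ(f(n)) = Θ(n^2).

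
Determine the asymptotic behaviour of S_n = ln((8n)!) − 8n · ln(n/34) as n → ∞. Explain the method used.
S_n ~ 8n · (ln 272 − 1) + O(ln n)

Stirling: ln((8n)!) = 8n ln(8n) − 8n + O(ln n).
  S_n = 8n ln(8n) − 8n − 8n ln(n/34) + O(ln n)
      = 8n ln(8n) − 8n ln n + 8n ln 34 − 8n + O(ln n)
      = 8n ln 8 + 8n ln 34 − 8n + O(ln n)
      = 8n (ln 272 − 1) + O(ln n).
Numerically ln(272) − 1 ≈ 4.6058.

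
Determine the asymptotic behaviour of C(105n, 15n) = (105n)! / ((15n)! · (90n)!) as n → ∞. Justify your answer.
C(105n, 15n) ~ (823543/46656)^(15n) · sqrt(7/(12π·15n))

Write N = 15n. Apply Stirling to each factorial:
  (7N)! ~ sqrt(2π·7N) · (7N/e)^(7N),
  N! ~ sqrt(2π N) · (N/e)^N,
  (6N)! ~ sqrt(2π·6N) · (6N/e)^(6N).
The exponential factors combine to (7N)^(7N) / (N^N · (6N)^(6N)) = 7^(7N)/6^(6N) = (7^7/6^6)^N = (823543/46656)^N.
The square-root prefactors combine to sqrt(2π·7N) / (sqrt(2π N)·sqrt(2π·6N)) = sqrt(7 / (2π·6·N)) = sqrt(7/(12π·15n)).
Substituting N = 15n: C(105n, 15n) ~ (823543/46656)^(15n) · sqrt(7/(12π·15n)).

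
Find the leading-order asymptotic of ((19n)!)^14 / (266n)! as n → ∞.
((19n)!)^14/(266n)! ~ ((2π·19n)^(13/2) / sqrt(14)) · 14^(−14·19n)  →  0

Write N = 19n. Stirling: N! ~ sqrt(2π N)(N/e)^N and (14N)! ~ sqrt(2π·14N)·(14N/e)^(14N).
  (N!)^14/(14N)! ~ (2π N)^(14/2) (N/e)^(14N) / [sqrt(2π·14N) (14N/e)^(14N)]
     = (2π N)^(14/2) / sqrt(2π·14N) · (N/(14N))^(14N)
     = (2π N)^((14−1)/2) / sqrt(14) · 14^(−14N).
Since 14^14 > 1, the factor 14^(−14N) decays exponentially, so the ratio → 0. Substituting N = 19n gives the stated form.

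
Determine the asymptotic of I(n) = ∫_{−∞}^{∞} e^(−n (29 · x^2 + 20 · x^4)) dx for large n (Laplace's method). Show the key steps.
I(n) ~ sqrt(π/(29n))

φ(x) = 29 · x^2 + 20 · x^4 has its unique global minimum at x* = 0 (since φ'(x) = 58x + 80x^3 = 0 only at x = 0 for real x with both coefficients positive, and φ → ∞ as |x| → ∞). At x* = 0, φ(0) = 0 and φ''(0) = 58. Laplace's method then gives
  I(n) ~ sqrt(2π / (n · φ''(0))) · e^(−n φ(0)) = sqrt(2π / (58n)) = sqrt(π/(29n)).
The 20 · x^4 term contributes only at subleading order (an O(1/n) relative correction).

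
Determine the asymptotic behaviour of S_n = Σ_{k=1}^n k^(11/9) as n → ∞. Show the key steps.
S_n ~ (9/20) · n^(20/9)

Integral comparison: Σ_{k=1}^n k^(11/9) = ∫_0^n x^(11/9) dx + O(n^(11/9)). The integral is n^(1 + 11/9) / (1 + 11/9) = n^((11+9)/9) / ((11+9)/9) = (9/20) · n^(20/9).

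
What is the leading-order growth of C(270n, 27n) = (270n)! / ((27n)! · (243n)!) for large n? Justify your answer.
C(270n, 27n) ~ (10000000000/387420489)^(27n) · sqrt(5/(9π·27n))

Write N = 27n. Apply Stirling to each factorial:
  (10N)! ~ sqrt(2π·10N) · (10N/e)^(10N),
  N! ~ sqrt(2π N) · (N/e)^N,
  (9N)! ~ sqrt(2π·9N) · (9N/e)^(9N).
The exponential factors combine to (10N)^(10N) / (N^N · (9N)^(9N)) = 10^(10N)/9^(9N) = (10^10/9^9)^N = (10000000000/387420489)^N.
The square-root prefactors combine to sqrt(2π·10N) / (sqrt(2π N)·sqrt(2π·9N)) = sqrt(10 / (2π·9·N)) = sqrt(5/(9π·27n)).
Substituting N = 27n: C(270n, 27n) ~ (10000000000/387420489)^(27n) · sqrt(5/(9π·27n)).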